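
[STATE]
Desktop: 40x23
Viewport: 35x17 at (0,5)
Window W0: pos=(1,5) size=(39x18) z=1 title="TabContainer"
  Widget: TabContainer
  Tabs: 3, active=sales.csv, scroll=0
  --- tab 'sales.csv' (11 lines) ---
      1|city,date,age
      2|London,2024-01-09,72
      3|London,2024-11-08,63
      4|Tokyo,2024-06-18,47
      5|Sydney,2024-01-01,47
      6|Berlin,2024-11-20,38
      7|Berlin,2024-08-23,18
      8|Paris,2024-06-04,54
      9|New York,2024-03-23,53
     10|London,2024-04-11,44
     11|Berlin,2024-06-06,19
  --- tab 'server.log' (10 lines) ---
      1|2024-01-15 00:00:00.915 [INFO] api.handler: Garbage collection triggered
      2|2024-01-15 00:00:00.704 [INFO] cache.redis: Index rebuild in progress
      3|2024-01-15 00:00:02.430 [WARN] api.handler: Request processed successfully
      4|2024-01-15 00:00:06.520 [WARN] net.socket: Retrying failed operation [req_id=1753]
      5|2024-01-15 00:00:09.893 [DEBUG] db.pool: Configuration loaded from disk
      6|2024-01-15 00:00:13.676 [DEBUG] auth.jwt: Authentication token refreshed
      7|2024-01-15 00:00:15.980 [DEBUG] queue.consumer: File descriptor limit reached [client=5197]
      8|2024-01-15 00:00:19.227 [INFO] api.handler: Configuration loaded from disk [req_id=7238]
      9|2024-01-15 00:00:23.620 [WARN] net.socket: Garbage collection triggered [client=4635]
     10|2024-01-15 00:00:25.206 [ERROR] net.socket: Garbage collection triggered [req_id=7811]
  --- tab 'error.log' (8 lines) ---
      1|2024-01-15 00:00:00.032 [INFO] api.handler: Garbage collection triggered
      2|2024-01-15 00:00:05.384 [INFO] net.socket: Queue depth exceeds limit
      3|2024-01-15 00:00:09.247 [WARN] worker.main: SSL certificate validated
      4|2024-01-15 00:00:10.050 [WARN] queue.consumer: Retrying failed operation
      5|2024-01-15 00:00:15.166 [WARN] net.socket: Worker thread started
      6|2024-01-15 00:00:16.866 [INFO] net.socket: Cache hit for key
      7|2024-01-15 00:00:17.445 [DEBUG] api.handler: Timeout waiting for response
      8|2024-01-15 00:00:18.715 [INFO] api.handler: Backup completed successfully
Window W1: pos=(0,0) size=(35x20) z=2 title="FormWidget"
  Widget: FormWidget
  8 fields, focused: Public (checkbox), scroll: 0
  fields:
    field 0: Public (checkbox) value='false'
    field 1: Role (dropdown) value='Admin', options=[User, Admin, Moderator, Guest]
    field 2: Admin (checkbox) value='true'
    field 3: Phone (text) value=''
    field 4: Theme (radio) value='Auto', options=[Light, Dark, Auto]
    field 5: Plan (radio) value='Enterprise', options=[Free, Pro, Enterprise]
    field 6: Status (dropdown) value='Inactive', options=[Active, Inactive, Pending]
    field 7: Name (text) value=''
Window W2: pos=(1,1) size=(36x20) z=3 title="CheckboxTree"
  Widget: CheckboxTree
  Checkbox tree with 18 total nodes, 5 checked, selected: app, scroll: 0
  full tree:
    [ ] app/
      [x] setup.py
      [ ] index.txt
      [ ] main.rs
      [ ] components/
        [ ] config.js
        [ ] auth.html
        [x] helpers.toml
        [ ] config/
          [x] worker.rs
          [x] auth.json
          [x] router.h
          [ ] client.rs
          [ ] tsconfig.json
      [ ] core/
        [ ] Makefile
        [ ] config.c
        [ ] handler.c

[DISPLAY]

┃┃   [x] setup.py                  
┃┃   [ ] index.txt                 
┃┃   [ ] main.rs                   
┃┃   [-] components/               
┃┃     [ ] config.js               
┃┃     [ ] auth.html               
┃┃     [x] helpers.toml            
┃┃     [-] config/                 
┃┃       [x] worker.rs             
┃┃       [x] auth.json             
┃┃       [x] router.h              
┃┃       [ ] client.rs             
┃┃       [ ] tsconfig.json         
┃┃   [ ] core/                     
┗┃     [ ] Makefile                
 ┗━━━━━━━━━━━━━━━━━━━━━━━━━━━━━━━━━
 ┃                                 


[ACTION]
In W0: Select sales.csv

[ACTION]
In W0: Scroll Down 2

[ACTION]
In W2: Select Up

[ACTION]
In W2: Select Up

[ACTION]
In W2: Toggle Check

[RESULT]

┃┃   [x] setup.py                  
┃┃   [x] index.txt                 
┃┃   [x] main.rs                   
┃┃   [x] components/               
┃┃     [x] config.js               
┃┃     [x] auth.html               
┃┃     [x] helpers.toml            
┃┃     [x] config/                 
┃┃       [x] worker.rs             
┃┃       [x] auth.json             
┃┃       [x] router.h              
┃┃       [x] client.rs             
┃┃       [x] tsconfig.json         
┃┃   [x] core/                     
┗┃     [x] Makefile                
 ┗━━━━━━━━━━━━━━━━━━━━━━━━━━━━━━━━━
 ┃                                 


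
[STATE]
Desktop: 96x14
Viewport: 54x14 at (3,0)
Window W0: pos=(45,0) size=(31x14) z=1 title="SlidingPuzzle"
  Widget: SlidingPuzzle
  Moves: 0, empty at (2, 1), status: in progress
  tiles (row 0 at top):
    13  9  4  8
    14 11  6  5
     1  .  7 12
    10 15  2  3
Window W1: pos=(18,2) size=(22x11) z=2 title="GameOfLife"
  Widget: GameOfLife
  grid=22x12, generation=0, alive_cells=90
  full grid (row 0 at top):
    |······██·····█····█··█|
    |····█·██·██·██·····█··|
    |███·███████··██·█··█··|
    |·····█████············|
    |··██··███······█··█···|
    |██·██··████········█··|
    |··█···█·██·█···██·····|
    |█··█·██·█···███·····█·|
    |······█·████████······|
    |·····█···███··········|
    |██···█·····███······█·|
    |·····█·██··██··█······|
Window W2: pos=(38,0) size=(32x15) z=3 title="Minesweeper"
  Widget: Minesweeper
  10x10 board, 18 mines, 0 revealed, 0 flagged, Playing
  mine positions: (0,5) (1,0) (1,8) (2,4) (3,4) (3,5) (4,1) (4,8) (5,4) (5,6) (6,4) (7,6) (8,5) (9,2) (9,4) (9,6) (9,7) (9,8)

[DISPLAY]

                                   ┏━━━━━━━━━━━━━━━━━━
                                   ┃ Minesweeper      
               ┏━━━━━━━━━━━━━━━━━━━┠──────────────────
               ┃ GameOfLife        ┃■■■■■■■■■■        
               ┠───────────────────┃■■■■■■■■■■        
               ┃Gen: 0             ┃■■■■■■■■■■        
               ┃····█████··········┃■■■■■■■■■■        
               ┃·██··███······█··█·┃■■■■■■■■■■        
               ┃█·██··████········█┃■■■■■■■■■■        
               ┃·█···█·██·█···██···┃■■■■■■■■■■        
               ┃··█·██·█···███·····┃■■■■■■■■■■        
               ┃·····█·████████····┃■■■■■■■■■■        
               ┗━━━━━━━━━━━━━━━━━━━┃■■■■■■■■■■        
                                   ┃                  


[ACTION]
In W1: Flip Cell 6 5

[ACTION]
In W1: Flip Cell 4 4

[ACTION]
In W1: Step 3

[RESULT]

                                   ┏━━━━━━━━━━━━━━━━━━
                                   ┃ Minesweeper      
               ┏━━━━━━━━━━━━━━━━━━━┠──────────────────
               ┃ GameOfLife        ┃■■■■■■■■■■        
               ┠───────────────────┃■■■■■■■■■■        
               ┃Gen: 3             ┃■■■■■■■■■■        
               ┃█·██····██·····█···┃■■■■■■■■■■        
               ┃██······█······█···┃■■■■■■■■■■        
               ┃·█······█······█···┃■■■■■■■■■■        
               ┃···············█···┃■■■■■■■■■■        
               ┃···██·····█··█·····┃■■■■■■■■■■        
               ┃···█·██············┃■■■■■■■■■■        
               ┗━━━━━━━━━━━━━━━━━━━┃■■■■■■■■■■        
                                   ┃                  


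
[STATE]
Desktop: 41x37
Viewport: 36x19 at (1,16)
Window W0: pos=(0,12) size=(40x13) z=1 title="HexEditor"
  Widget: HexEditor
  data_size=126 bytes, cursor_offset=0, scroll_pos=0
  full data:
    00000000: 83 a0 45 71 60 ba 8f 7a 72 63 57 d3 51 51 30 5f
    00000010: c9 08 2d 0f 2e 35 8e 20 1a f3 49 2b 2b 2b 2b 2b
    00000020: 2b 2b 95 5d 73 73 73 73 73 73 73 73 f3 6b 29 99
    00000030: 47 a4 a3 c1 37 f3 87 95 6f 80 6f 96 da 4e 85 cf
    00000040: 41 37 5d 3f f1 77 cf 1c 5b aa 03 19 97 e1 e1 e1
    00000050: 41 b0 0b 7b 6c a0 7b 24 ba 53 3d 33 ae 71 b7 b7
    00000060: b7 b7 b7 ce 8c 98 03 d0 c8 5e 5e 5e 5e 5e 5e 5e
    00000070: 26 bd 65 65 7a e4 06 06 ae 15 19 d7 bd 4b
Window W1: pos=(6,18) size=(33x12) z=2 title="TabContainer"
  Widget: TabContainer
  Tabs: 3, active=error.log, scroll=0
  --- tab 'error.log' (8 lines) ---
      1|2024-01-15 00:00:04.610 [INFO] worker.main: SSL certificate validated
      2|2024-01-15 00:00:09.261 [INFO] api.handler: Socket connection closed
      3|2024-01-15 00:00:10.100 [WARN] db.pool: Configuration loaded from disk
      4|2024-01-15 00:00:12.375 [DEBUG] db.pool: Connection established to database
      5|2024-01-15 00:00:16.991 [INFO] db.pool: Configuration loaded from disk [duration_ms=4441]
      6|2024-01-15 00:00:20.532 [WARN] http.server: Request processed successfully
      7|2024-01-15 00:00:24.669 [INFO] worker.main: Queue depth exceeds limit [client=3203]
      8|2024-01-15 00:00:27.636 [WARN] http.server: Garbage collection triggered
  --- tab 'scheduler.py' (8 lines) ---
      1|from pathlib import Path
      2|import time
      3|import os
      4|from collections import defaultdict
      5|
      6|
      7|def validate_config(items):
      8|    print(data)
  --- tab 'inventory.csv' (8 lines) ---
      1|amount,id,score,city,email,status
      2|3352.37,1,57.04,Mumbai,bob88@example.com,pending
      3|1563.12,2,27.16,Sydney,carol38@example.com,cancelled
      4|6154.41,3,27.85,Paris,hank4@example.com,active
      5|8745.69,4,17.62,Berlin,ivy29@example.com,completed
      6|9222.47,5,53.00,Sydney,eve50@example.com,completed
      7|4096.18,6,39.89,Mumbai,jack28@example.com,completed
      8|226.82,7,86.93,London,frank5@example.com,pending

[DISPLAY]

00000010  c9 08 2d 0f 2e 35 8e 20  1
00000020  2b 2b 95 5d 73 73 73 73  7
00000┏━━━━━━━━━━━━━━━━━━━━━━━━━━━━━━
00000┃ TabContainer                 
00000┠──────────────────────────────
00000┃[error.log]│ scheduler.py │ in
00000┃──────────────────────────────
     ┃2024-01-15 00:00:04.610 [INFO]
━━━━━┃2024-01-15 00:00:09.261 [INFO]
     ┃2024-01-15 00:00:10.100 [WARN]
     ┃2024-01-15 00:00:12.375 [DEBUG
     ┃2024-01-15 00:00:16.991 [INFO]
     ┃2024-01-15 00:00:20.532 [WARN]
     ┗━━━━━━━━━━━━━━━━━━━━━━━━━━━━━━
                                    
                                    
                                    
                                    
                                    


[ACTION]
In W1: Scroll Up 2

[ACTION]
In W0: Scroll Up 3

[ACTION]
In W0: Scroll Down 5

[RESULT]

00000060  b7 b7 b7 ce 8c 98 03 d0  c
00000070  26 bd 65 65 7a e4 06 06  a
     ┏━━━━━━━━━━━━━━━━━━━━━━━━━━━━━━
     ┃ TabContainer                 
     ┠──────────────────────────────
     ┃[error.log]│ scheduler.py │ in
     ┃──────────────────────────────
     ┃2024-01-15 00:00:04.610 [INFO]
━━━━━┃2024-01-15 00:00:09.261 [INFO]
     ┃2024-01-15 00:00:10.100 [WARN]
     ┃2024-01-15 00:00:12.375 [DEBUG
     ┃2024-01-15 00:00:16.991 [INFO]
     ┃2024-01-15 00:00:20.532 [WARN]
     ┗━━━━━━━━━━━━━━━━━━━━━━━━━━━━━━
                                    
                                    
                                    
                                    
                                    


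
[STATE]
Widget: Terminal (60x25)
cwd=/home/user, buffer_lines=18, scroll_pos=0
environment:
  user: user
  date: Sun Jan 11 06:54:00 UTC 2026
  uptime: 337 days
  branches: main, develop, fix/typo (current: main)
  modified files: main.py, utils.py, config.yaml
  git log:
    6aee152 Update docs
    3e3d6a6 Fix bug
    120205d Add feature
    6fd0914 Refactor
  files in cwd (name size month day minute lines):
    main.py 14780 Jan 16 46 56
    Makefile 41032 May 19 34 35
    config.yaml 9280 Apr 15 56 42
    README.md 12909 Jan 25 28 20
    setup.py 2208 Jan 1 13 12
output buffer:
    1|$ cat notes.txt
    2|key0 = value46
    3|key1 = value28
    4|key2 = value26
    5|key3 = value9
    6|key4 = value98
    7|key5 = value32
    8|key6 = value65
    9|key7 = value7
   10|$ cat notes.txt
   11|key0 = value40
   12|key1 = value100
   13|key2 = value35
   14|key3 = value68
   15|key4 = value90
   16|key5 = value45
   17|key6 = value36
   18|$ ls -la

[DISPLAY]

$ cat notes.txt                                             
key0 = value46                                              
key1 = value28                                              
key2 = value26                                              
key3 = value9                                               
key4 = value98                                              
key5 = value32                                              
key6 = value65                                              
key7 = value7                                               
$ cat notes.txt                                             
key0 = value40                                              
key1 = value100                                             
key2 = value35                                              
key3 = value68                                              
key4 = value90                                              
key5 = value45                                              
key6 = value36                                              
$ ls -la                                                    
$ █                                                         
                                                            
                                                            
                                                            
                                                            
                                                            
                                                            


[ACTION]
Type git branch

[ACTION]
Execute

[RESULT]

$ cat notes.txt                                             
key0 = value46                                              
key1 = value28                                              
key2 = value26                                              
key3 = value9                                               
key4 = value98                                              
key5 = value32                                              
key6 = value65                                              
key7 = value7                                               
$ cat notes.txt                                             
key0 = value40                                              
key1 = value100                                             
key2 = value35                                              
key3 = value68                                              
key4 = value90                                              
key5 = value45                                              
key6 = value36                                              
$ ls -la                                                    
$ git branch                                                
* main                                                      
  develop                                                   
  fix/typo                                                  
$ █                                                         
                                                            
                                                            


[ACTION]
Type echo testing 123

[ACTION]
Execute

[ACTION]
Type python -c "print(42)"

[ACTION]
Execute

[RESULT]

key1 = value28                                              
key2 = value26                                              
key3 = value9                                               
key4 = value98                                              
key5 = value32                                              
key6 = value65                                              
key7 = value7                                               
$ cat notes.txt                                             
key0 = value40                                              
key1 = value100                                             
key2 = value35                                              
key3 = value68                                              
key4 = value90                                              
key5 = value45                                              
key6 = value36                                              
$ ls -la                                                    
$ git branch                                                
* main                                                      
  develop                                                   
  fix/typo                                                  
$ echo testing 123                                          
testing 123                                                 
$ python -c "print(42)"                                     
42                                                          
$ █                                                         


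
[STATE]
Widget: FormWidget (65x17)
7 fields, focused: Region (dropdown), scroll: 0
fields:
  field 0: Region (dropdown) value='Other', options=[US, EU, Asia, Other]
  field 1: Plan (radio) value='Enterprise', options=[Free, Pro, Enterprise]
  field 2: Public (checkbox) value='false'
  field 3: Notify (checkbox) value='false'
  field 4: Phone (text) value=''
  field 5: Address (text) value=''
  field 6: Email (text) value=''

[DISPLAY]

> Region:     [Other                                           ▼]
  Plan:       ( ) Free  ( ) Pro  (●) Enterprise                  
  Public:     [ ]                                                
  Notify:     [ ]                                                
  Phone:      [                                                 ]
  Address:    [                                                 ]
  Email:      [                                                 ]
                                                                 
                                                                 
                                                                 
                                                                 
                                                                 
                                                                 
                                                                 
                                                                 
                                                                 
                                                                 


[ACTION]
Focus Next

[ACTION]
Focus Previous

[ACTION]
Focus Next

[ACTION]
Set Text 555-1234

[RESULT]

  Region:     [Other                                           ▼]
> Plan:       ( ) Free  ( ) Pro  (●) Enterprise                  
  Public:     [ ]                                                
  Notify:     [ ]                                                
  Phone:      [                                                 ]
  Address:    [                                                 ]
  Email:      [                                                 ]
                                                                 
                                                                 
                                                                 
                                                                 
                                                                 
                                                                 
                                                                 
                                                                 
                                                                 
                                                                 


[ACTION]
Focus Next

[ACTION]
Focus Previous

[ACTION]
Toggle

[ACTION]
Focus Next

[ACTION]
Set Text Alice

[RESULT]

  Region:     [Other                                           ▼]
  Plan:       ( ) Free  ( ) Pro  (●) Enterprise                  
> Public:     [ ]                                                
  Notify:     [ ]                                                
  Phone:      [                                                 ]
  Address:    [                                                 ]
  Email:      [                                                 ]
                                                                 
                                                                 
                                                                 
                                                                 
                                                                 
                                                                 
                                                                 
                                                                 
                                                                 
                                                                 


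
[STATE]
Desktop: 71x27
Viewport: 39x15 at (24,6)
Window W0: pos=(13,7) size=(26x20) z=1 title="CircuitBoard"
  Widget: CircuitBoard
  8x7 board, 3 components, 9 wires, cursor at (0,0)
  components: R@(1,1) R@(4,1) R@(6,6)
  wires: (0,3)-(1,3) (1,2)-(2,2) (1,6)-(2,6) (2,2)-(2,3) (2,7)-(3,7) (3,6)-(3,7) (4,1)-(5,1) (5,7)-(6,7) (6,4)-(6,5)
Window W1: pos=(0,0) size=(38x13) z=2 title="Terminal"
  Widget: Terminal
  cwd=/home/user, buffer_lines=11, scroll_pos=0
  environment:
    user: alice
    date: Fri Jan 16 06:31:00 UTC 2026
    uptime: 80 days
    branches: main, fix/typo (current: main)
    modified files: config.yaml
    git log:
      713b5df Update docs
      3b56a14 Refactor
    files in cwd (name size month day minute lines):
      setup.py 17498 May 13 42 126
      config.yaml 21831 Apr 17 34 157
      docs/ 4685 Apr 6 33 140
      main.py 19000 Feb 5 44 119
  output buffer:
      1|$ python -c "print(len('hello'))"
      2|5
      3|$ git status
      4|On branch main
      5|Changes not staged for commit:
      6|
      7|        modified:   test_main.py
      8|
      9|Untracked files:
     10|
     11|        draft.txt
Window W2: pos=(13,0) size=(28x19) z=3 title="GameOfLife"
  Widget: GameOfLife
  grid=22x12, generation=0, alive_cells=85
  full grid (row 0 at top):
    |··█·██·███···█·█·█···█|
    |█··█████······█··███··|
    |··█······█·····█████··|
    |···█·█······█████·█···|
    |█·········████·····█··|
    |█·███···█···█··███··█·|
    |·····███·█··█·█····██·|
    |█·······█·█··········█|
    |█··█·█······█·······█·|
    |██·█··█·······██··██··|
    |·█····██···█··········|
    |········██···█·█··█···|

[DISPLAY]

·····█████··    ┃                      
··█████·█···    ┃                      
████·····█··    ┃                      
··█··███··█·    ┃                      
··█·█····██·    ┃                      
█··········█    ┃                      
··█·······█·    ┃                      
····██··██··    ┃                      
·█··········    ┃                      
···█·█··█···    ┃                      
                ┃                      
                ┃                      
━━━━━━━━━━━━━━━━┛                      
              ┃                        
              ┃                        


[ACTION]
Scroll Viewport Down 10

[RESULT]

··█·······█·    ┃                      
····██··██··    ┃                      
·█··········    ┃                      
···█·█··█···    ┃                      
                ┃                      
                ┃                      
━━━━━━━━━━━━━━━━┛                      
              ┃                        
              ┃                        
              ┃                        
              ┃                        
          · ─ ┃                        
,0)           ┃                        
              ┃                        
━━━━━━━━━━━━━━┛                        


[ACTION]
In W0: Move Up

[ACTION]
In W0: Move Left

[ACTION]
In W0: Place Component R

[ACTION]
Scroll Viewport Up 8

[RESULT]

···█·█·█···█    ┃                      
····█··███··    ┃                      
·····█████··    ┃                      
··█████·█···    ┃                      
████·····█··    ┃                      
··█··███··█·    ┃                      
··█·█····██·    ┃                      
█··········█    ┃                      
··█·······█·    ┃                      
····██··██··    ┃                      
·█··········    ┃                      
···█·█··█···    ┃                      
                ┃                      
                ┃                      
━━━━━━━━━━━━━━━━┛                      


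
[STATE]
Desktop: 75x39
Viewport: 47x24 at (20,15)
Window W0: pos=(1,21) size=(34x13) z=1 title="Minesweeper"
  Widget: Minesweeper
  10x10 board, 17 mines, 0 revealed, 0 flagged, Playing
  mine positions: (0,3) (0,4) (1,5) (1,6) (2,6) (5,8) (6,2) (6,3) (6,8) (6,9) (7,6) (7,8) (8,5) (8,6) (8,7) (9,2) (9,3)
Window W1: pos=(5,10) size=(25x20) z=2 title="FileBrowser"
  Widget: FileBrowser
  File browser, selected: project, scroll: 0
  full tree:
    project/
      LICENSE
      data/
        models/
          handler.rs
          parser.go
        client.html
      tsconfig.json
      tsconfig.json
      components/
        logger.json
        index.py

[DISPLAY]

         ┃                                     
son      ┃                                     
son      ┃                                     
ents/    ┃                                     
         ┃                                     
         ┃                                     
         ┃━━━━┓                                
         ┃    ┃                                
         ┃────┨                                
         ┃    ┃                                
         ┃    ┃                                
         ┃    ┃                                
         ┃    ┃                                
         ┃    ┃                                
━━━━━━━━━┛    ┃                                
              ┃                                
              ┃                                
              ┃                                
━━━━━━━━━━━━━━┛                                
                                               
                                               
                                               
                                               
                                               


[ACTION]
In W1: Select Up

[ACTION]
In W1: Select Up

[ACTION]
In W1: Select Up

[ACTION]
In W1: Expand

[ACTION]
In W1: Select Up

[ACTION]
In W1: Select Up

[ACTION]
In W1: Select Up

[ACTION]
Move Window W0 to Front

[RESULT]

         ┃                                     
son      ┃                                     
son      ┃                                     
ents/    ┃                                     
         ┃                                     
         ┃                                     
━━━━━━━━━━━━━━┓                                
              ┃                                
──────────────┨                                
              ┃                                
              ┃                                
              ┃                                
              ┃                                
              ┃                                
              ┃                                
              ┃                                
              ┃                                
              ┃                                
━━━━━━━━━━━━━━┛                                
                                               
                                               
                                               
                                               
                                               


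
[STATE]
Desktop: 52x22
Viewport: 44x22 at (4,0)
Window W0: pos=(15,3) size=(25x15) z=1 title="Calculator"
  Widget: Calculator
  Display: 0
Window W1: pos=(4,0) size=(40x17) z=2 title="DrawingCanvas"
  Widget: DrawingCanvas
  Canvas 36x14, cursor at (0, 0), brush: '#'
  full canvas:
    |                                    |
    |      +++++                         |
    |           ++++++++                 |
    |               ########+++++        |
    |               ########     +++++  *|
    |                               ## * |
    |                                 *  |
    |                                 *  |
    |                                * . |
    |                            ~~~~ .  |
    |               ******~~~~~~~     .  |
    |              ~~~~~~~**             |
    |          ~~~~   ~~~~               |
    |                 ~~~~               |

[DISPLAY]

┏━━━━━━━━━━━━━━━━━━━━━━━━━━━━━━━━━━━━━━┓    
┃ DrawingCanvas                        ┃    
┠──────────────────────────────────────┨    
┃+                                     ┃    
┃      +++++                           ┃    
┃           ++++++++                   ┃    
┃               ########+++++          ┃    
┃               ########     +++++  *  ┃    
┃                               ## *   ┃    
┃                                 *    ┃    
┃                                 *    ┃    
┃                                * .   ┃    
┃                            ~~~~ .    ┃    
┃               ******~~~~~~~     .    ┃    
┃              ~~~~~~~**               ┃    
┃          ~~~~   ~~~~                 ┃    
┗━━━━━━━━━━━━━━━━━━━━━━━━━━━━━━━━━━━━━━┛    
           ┗━━━━━━━━━━━━━━━━━━━━━━━┛        
                                            
                                            
                                            
                                            


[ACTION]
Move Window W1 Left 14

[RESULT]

━━━━━━━━━━━━━━━━━━━━━━━━━━━━━━━━━━━┓        
awingCanvas                        ┃        
───────────────────────────────────┨        
                                   ┃        
   +++++                           ┃        
        ++++++++                   ┃        
            ########+++++          ┃        
            ########     +++++  *  ┃        
                            ## *   ┃        
                              *    ┃        
                              *    ┃        
                             * .   ┃        
                         ~~~~ .    ┃        
            ******~~~~~~~     .    ┃        
           ~~~~~~~**               ┃        
       ~~~~   ~~~~                 ┃        
━━━━━━━━━━━━━━━━━━━━━━━━━━━━━━━━━━━┛        
           ┗━━━━━━━━━━━━━━━━━━━━━━━┛        
                                            
                                            
                                            
                                            


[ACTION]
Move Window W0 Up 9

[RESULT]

━━━━━━━━━━━━━━━━━━━━━━━━━━━━━━━━━━━┓        
awingCanvas                        ┃        
───────────────────────────────────┨        
                                   ┃        
   +++++                           ┃        
        ++++++++                   ┃        
            ########+++++          ┃        
            ########     +++++  *  ┃        
                            ## *   ┃        
                              *    ┃        
                              *    ┃        
                             * .   ┃        
                         ~~~~ .    ┃        
            ******~~~~~~~     .    ┃        
           ~~~~~~~**               ┃        
       ~~~~   ~~~~                 ┃        
━━━━━━━━━━━━━━━━━━━━━━━━━━━━━━━━━━━┛        
                                            
                                            
                                            
                                            
                                            


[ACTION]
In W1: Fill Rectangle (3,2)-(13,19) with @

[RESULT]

━━━━━━━━━━━━━━━━━━━━━━━━━━━━━━━━━━━┓        
awingCanvas                        ┃        
───────────────────────────────────┨        
                                   ┃        
   +++++                           ┃        
        ++++++++                   ┃        
@@@@@@@@@@@@@@@@@###+++++          ┃        
@@@@@@@@@@@@@@@@@###     +++++  *  ┃        
@@@@@@@@@@@@@@@@@           ## *   ┃        
@@@@@@@@@@@@@@@@@             *    ┃        
@@@@@@@@@@@@@@@@@             *    ┃        
@@@@@@@@@@@@@@@@@            * .   ┃        
@@@@@@@@@@@@@@@@@        ~~~~ .    ┃        
@@@@@@@@@@@@@@@@@*~~~~~~~     .    ┃        
@@@@@@@@@@@@@@@@@~**               ┃        
@@@@@@@@@@@@@@@@@~                 ┃        
━━━━━━━━━━━━━━━━━━━━━━━━━━━━━━━━━━━┛        
                                            
                                            
                                            
                                            
                                            


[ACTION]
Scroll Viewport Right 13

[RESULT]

━━━━━━━━━━━━━━━━━━━━━━━━━━━━━━━┓            
gCanvas                        ┃            
───────────────────────────────┨            
                               ┃            
++++                           ┃            
    ++++++++                   ┃            
@@@@@@@@@@@@@###+++++          ┃            
@@@@@@@@@@@@@###     +++++  *  ┃            
@@@@@@@@@@@@@           ## *   ┃            
@@@@@@@@@@@@@             *    ┃            
@@@@@@@@@@@@@             *    ┃            
@@@@@@@@@@@@@            * .   ┃            
@@@@@@@@@@@@@        ~~~~ .    ┃            
@@@@@@@@@@@@@*~~~~~~~     .    ┃            
@@@@@@@@@@@@@~**               ┃            
@@@@@@@@@@@@@~                 ┃            
━━━━━━━━━━━━━━━━━━━━━━━━━━━━━━━┛            
                                            
                                            
                                            
                                            
                                            


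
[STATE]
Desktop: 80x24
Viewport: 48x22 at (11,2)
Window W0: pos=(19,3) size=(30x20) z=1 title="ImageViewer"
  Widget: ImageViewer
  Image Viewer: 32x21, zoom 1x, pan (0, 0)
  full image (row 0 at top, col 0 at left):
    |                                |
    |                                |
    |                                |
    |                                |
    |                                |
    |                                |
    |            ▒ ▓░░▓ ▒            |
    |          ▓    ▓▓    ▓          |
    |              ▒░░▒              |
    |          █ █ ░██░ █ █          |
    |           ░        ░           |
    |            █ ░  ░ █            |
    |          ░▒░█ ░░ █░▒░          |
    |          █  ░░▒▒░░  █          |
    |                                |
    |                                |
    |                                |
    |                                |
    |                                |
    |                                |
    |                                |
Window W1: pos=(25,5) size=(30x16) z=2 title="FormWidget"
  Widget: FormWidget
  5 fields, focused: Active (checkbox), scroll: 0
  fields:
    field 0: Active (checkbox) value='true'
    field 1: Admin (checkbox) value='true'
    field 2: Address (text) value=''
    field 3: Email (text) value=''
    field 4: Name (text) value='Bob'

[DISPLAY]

                                                
        ┏━━━━━━━━━━━━━━━━━━━━━━━━━━━━┓          
        ┃ ImageViewer                ┃          
        ┠─────┏━━━━━━━━━━━━━━━━━━━━━━━━━━━━┓    
        ┃     ┃ FormWidget                 ┃    
        ┃     ┠────────────────────────────┨    
        ┃     ┃> Active:     [x]           ┃    
        ┃     ┃  Admin:      [x]           ┃    
        ┃     ┃  Address:    [            ]┃    
        ┃     ┃  Email:      [            ]┃    
        ┃     ┃  Name:       [Bob         ]┃    
        ┃     ┃                            ┃    
        ┃     ┃                            ┃    
        ┃     ┃                            ┃    
        ┃     ┃                            ┃    
        ┃     ┃                            ┃    
        ┃     ┃                            ┃    
        ┃     ┃                            ┃    
        ┃     ┗━━━━━━━━━━━━━━━━━━━━━━━━━━━━┛    
        ┃                            ┃          
        ┗━━━━━━━━━━━━━━━━━━━━━━━━━━━━┛          
                                                


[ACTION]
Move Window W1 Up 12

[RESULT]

              ┠────────────────────────────┨    
        ┏━━━━━┃> Active:     [x]           ┃    
        ┃ Imag┃  Admin:      [x]           ┃    
        ┠─────┃  Address:    [            ]┃    
        ┃     ┃  Email:      [            ]┃    
        ┃     ┃  Name:       [Bob         ]┃    
        ┃     ┃                            ┃    
        ┃     ┃                            ┃    
        ┃     ┃                            ┃    
        ┃     ┃                            ┃    
        ┃     ┃                            ┃    
        ┃     ┃                            ┃    
        ┃     ┃                            ┃    
        ┃     ┗━━━━━━━━━━━━━━━━━━━━━━━━━━━━┛    
        ┃           ░        ░       ┃          
        ┃            █ ░  ░ █        ┃          
        ┃          ░▒░█ ░░ █░▒░      ┃          
        ┃          █  ░░▒▒░░  █      ┃          
        ┃                            ┃          
        ┃                            ┃          
        ┗━━━━━━━━━━━━━━━━━━━━━━━━━━━━┛          
                                                


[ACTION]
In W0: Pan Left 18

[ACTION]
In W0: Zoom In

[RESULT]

              ┠────────────────────────────┨    
        ┏━━━━━┃> Active:     [x]           ┃    
        ┃ Imag┃  Admin:      [x]           ┃    
        ┠─────┃  Address:    [            ]┃    
        ┃     ┃  Email:      [            ]┃    
        ┃     ┃  Name:       [Bob         ]┃    
        ┃     ┃                            ┃    
        ┃     ┃                            ┃    
        ┃     ┃                            ┃    
        ┃     ┃                            ┃    
        ┃     ┃                            ┃    
        ┃     ┃                            ┃    
        ┃     ┃                            ┃    
        ┃     ┗━━━━━━━━━━━━━━━━━━━━━━━━━━━━┛    
        ┃                            ┃          
        ┃                            ┃          
        ┃                        ▒▒  ┃          
        ┃                        ▒▒  ┃          
        ┃                    ▓▓      ┃          
        ┃                    ▓▓      ┃          
        ┗━━━━━━━━━━━━━━━━━━━━━━━━━━━━┛          
                                                


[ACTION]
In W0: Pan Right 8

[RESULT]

              ┠────────────────────────────┨    
        ┏━━━━━┃> Active:     [x]           ┃    
        ┃ Imag┃  Admin:      [x]           ┃    
        ┠─────┃  Address:    [            ]┃    
        ┃     ┃  Email:      [            ]┃    
        ┃     ┃  Name:       [Bob         ]┃    
        ┃     ┃                            ┃    
        ┃     ┃                            ┃    
        ┃     ┃                            ┃    
        ┃     ┃                            ┃    
        ┃     ┃                            ┃    
        ┃     ┃                            ┃    
        ┃     ┃                            ┃    
        ┃     ┗━━━━━━━━━━━━━━━━━━━━━━━━━━━━┛    
        ┃                            ┃          
        ┃                            ┃          
        ┃                ▒▒  ▓▓░░░░▓▓┃          
        ┃                ▒▒  ▓▓░░░░▓▓┃          
        ┃            ▓▓        ▓▓▓▓  ┃          
        ┃            ▓▓        ▓▓▓▓  ┃          
        ┗━━━━━━━━━━━━━━━━━━━━━━━━━━━━┛          
                                                
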